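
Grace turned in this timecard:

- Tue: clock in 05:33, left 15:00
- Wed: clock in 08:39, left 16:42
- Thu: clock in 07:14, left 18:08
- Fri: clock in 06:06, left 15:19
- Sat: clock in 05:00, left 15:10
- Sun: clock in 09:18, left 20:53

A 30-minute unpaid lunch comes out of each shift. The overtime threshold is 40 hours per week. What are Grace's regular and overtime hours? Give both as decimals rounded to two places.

Tue: 05:33–15:00 = 9 h 27 min; less 30 min break → 8 h 57 min
Wed: 08:39–16:42 = 8 h 3 min; less 30 min break → 7 h 33 min
Thu: 07:14–18:08 = 10 h 54 min; less 30 min break → 10 h 24 min
Fri: 06:06–15:19 = 9 h 13 min; less 30 min break → 8 h 43 min
Sat: 05:00–15:10 = 10 h 10 min; less 30 min break → 9 h 40 min
Sun: 09:18–20:53 = 11 h 35 min; less 30 min break → 11 h 5 min
Total worked: 56 h 22 min = 56.37 h.
Threshold 40 h → overtime 16 h 22 min, regular 40 h 0 min.

Regular 40.00 hours, overtime 16.37 hours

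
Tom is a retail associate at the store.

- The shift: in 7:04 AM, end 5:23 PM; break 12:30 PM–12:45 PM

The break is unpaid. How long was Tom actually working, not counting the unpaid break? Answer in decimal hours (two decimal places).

The shift: 7:04 AM–5:23 PM = 10 h 19 min; less 15 min break → 10 h 4 min

10.07 hours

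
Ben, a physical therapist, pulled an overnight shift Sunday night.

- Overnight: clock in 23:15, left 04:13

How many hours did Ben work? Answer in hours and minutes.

Overnight: 23:15 → midnight = 0 h 45 min; midnight → 04:13 = 4 h 13 min; span 4 h 58 min

4 h 58 min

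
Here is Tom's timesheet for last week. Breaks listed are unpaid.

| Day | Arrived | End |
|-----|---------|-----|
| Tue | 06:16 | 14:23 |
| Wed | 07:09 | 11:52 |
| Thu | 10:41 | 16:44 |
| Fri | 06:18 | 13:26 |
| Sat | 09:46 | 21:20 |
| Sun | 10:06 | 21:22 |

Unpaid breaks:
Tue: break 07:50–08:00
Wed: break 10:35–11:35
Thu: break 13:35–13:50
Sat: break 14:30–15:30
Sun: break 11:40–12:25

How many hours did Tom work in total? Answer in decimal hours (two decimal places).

Tue: 06:16–14:23 = 8 h 7 min; less 10 min break → 7 h 57 min
Wed: 07:09–11:52 = 4 h 43 min; less 60 min break → 3 h 43 min
Thu: 10:41–16:44 = 6 h 3 min; less 15 min break → 5 h 48 min
Fri: 06:18–13:26 = 7 h 8 min
Sat: 09:46–21:20 = 11 h 34 min; less 60 min break → 10 h 34 min
Sun: 10:06–21:22 = 11 h 16 min; less 45 min break → 10 h 31 min
Total: 7 h 57 min + 3 h 43 min + 5 h 48 min + 7 h 8 min + 10 h 34 min + 10 h 31 min = 45 h 41 min.

45.68 hours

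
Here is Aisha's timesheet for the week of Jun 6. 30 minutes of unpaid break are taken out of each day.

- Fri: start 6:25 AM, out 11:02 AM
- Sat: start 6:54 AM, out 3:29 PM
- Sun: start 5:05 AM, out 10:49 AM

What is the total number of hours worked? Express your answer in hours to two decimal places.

Fri: 6:25 AM–11:02 AM = 4 h 37 min; less 30 min break → 4 h 7 min
Sat: 6:54 AM–3:29 PM = 8 h 35 min; less 30 min break → 8 h 5 min
Sun: 5:05 AM–10:49 AM = 5 h 44 min; less 30 min break → 5 h 14 min
Total: 4 h 7 min + 8 h 5 min + 5 h 14 min = 17 h 26 min.

17.43 hours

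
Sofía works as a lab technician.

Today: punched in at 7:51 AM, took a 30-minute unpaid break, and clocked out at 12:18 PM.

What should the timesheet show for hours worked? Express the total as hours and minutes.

3 h 57 min

Today: 7:51 AM–12:18 PM = 4 h 27 min; less 30 min break → 3 h 57 min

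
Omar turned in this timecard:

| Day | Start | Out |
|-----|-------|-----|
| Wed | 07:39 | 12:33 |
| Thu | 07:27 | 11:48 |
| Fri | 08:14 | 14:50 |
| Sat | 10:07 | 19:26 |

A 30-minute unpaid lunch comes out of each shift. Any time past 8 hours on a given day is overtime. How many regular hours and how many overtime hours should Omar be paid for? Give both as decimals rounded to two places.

Regular 22.35 hours, overtime 0.82 hours

Wed: 07:39–12:33 = 4 h 54 min; less 30 min break → 4 h 24 min
Thu: 07:27–11:48 = 4 h 21 min; less 30 min break → 3 h 51 min
Fri: 08:14–14:50 = 6 h 36 min; less 30 min break → 6 h 6 min
Sat: 10:07–19:26 = 9 h 19 min; less 30 min break → 8 h 49 min
Wed reg 4 h 24 min / OT 0 h 0 min; Thu reg 3 h 51 min / OT 0 h 0 min; Fri reg 6 h 6 min / OT 0 h 0 min; Sat reg 8 h 0 min / OT 0 h 49 min.
Totals: regular 22 h 21 min, overtime 0 h 49 min.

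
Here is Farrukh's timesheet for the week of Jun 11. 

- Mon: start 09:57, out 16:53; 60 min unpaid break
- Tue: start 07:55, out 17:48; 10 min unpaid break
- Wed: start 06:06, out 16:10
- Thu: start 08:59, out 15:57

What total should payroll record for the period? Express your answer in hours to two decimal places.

32.68 hours

Mon: 09:57–16:53 = 6 h 56 min; less 60 min break → 5 h 56 min
Tue: 07:55–17:48 = 9 h 53 min; less 10 min break → 9 h 43 min
Wed: 06:06–16:10 = 10 h 4 min
Thu: 08:59–15:57 = 6 h 58 min
Total: 5 h 56 min + 9 h 43 min + 10 h 4 min + 6 h 58 min = 32 h 41 min.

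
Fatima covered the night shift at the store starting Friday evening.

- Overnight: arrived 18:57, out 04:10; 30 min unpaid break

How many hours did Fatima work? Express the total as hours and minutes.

8 h 43 min

Overnight: 18:57 → midnight = 5 h 3 min; midnight → 04:10 = 4 h 10 min; span 9 h 13 min; less 30 min break → 8 h 43 min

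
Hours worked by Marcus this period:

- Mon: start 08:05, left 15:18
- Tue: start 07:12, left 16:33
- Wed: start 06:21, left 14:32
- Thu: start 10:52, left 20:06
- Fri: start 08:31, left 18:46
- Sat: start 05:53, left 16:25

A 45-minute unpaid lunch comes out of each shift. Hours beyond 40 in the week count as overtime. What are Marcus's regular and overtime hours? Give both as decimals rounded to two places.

Mon: 08:05–15:18 = 7 h 13 min; less 45 min break → 6 h 28 min
Tue: 07:12–16:33 = 9 h 21 min; less 45 min break → 8 h 36 min
Wed: 06:21–14:32 = 8 h 11 min; less 45 min break → 7 h 26 min
Thu: 10:52–20:06 = 9 h 14 min; less 45 min break → 8 h 29 min
Fri: 08:31–18:46 = 10 h 15 min; less 45 min break → 9 h 30 min
Sat: 05:53–16:25 = 10 h 32 min; less 45 min break → 9 h 47 min
Total worked: 50 h 16 min = 50.27 h.
Threshold 40 h → overtime 10 h 16 min, regular 40 h 0 min.

Regular 40.00 hours, overtime 10.27 hours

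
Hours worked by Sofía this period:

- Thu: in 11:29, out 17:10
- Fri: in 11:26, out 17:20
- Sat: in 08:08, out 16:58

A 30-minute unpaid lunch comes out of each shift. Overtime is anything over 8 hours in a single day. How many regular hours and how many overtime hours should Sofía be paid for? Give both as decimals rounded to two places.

Regular 18.58 hours, overtime 0.33 hours

Thu: 11:29–17:10 = 5 h 41 min; less 30 min break → 5 h 11 min
Fri: 11:26–17:20 = 5 h 54 min; less 30 min break → 5 h 24 min
Sat: 08:08–16:58 = 8 h 50 min; less 30 min break → 8 h 20 min
Thu reg 5 h 11 min / OT 0 h 0 min; Fri reg 5 h 24 min / OT 0 h 0 min; Sat reg 8 h 0 min / OT 0 h 20 min.
Totals: regular 18 h 35 min, overtime 0 h 20 min.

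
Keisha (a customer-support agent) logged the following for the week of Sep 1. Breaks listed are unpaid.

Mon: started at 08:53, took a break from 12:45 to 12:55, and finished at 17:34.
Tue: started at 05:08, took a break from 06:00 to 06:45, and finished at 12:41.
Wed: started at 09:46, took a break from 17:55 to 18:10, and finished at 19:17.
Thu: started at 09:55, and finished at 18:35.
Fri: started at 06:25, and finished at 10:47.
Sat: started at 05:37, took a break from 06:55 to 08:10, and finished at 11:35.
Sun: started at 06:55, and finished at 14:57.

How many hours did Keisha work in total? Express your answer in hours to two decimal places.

Mon: 08:53–17:34 = 8 h 41 min; less 10 min break → 8 h 31 min
Tue: 05:08–12:41 = 7 h 33 min; less 45 min break → 6 h 48 min
Wed: 09:46–19:17 = 9 h 31 min; less 15 min break → 9 h 16 min
Thu: 09:55–18:35 = 8 h 40 min
Fri: 06:25–10:47 = 4 h 22 min
Sat: 05:37–11:35 = 5 h 58 min; less 75 min break → 4 h 43 min
Sun: 06:55–14:57 = 8 h 2 min
Total: 8 h 31 min + 6 h 48 min + 9 h 16 min + 8 h 40 min + 4 h 22 min + 4 h 43 min + 8 h 2 min = 50 h 22 min.

50.37 hours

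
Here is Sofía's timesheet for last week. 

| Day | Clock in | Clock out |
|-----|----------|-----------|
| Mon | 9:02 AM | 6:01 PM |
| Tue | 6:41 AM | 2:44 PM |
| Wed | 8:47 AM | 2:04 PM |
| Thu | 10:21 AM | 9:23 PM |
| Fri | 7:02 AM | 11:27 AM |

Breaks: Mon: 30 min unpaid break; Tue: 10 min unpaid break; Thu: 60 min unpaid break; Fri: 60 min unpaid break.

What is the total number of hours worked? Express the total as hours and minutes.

35 h 6 min

Mon: 9:02 AM–6:01 PM = 8 h 59 min; less 30 min break → 8 h 29 min
Tue: 6:41 AM–2:44 PM = 8 h 3 min; less 10 min break → 7 h 53 min
Wed: 8:47 AM–2:04 PM = 5 h 17 min
Thu: 10:21 AM–9:23 PM = 11 h 2 min; less 60 min break → 10 h 2 min
Fri: 7:02 AM–11:27 AM = 4 h 25 min; less 60 min break → 3 h 25 min
Total: 8 h 29 min + 7 h 53 min + 5 h 17 min + 10 h 2 min + 3 h 25 min = 35 h 6 min.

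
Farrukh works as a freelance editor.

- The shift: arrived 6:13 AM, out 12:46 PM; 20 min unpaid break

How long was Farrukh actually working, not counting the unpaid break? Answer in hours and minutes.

6 h 13 min

The shift: 6:13 AM–12:46 PM = 6 h 33 min; less 20 min break → 6 h 13 min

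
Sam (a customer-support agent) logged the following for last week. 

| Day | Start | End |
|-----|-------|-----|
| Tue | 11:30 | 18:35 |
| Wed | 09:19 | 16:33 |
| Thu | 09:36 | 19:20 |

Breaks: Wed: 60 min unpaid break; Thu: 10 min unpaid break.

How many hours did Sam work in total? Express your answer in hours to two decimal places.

22.88 hours

Tue: 11:30–18:35 = 7 h 5 min
Wed: 09:19–16:33 = 7 h 14 min; less 60 min break → 6 h 14 min
Thu: 09:36–19:20 = 9 h 44 min; less 10 min break → 9 h 34 min
Total: 7 h 5 min + 6 h 14 min + 9 h 34 min = 22 h 53 min.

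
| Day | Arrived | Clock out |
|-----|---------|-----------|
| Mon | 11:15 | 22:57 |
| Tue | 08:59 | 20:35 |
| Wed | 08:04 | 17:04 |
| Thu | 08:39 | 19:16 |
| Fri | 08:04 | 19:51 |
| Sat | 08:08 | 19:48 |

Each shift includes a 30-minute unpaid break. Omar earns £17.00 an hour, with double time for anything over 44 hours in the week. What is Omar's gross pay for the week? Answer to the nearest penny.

£1406.47

Mon: 11:15–22:57 = 11 h 42 min; less 30 min break → 11 h 12 min
Tue: 08:59–20:35 = 11 h 36 min; less 30 min break → 11 h 6 min
Wed: 08:04–17:04 = 9 h 0 min; less 30 min break → 8 h 30 min
Thu: 08:39–19:16 = 10 h 37 min; less 30 min break → 10 h 7 min
Fri: 08:04–19:51 = 11 h 47 min; less 30 min break → 11 h 17 min
Sat: 08:08–19:48 = 11 h 40 min; less 30 min break → 11 h 10 min
Total worked: 63 h 22 min = 3802 min.
Regular 44 h 0 min = 2640 min at £17.00/h; overtime 19 h 22 min = 1162 min at £34.00/h.
Pay = (2640 × £17.00 + 1162 × £34.00) ÷ 60 = £1406.47.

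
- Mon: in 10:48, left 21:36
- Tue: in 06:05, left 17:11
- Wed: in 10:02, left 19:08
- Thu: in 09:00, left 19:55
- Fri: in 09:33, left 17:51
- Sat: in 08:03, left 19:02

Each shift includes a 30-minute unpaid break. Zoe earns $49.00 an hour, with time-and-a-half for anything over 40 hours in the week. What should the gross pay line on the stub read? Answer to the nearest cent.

$3297.70

Mon: 10:48–21:36 = 10 h 48 min; less 30 min break → 10 h 18 min
Tue: 06:05–17:11 = 11 h 6 min; less 30 min break → 10 h 36 min
Wed: 10:02–19:08 = 9 h 6 min; less 30 min break → 8 h 36 min
Thu: 09:00–19:55 = 10 h 55 min; less 30 min break → 10 h 25 min
Fri: 09:33–17:51 = 8 h 18 min; less 30 min break → 7 h 48 min
Sat: 08:03–19:02 = 10 h 59 min; less 30 min break → 10 h 29 min
Total worked: 58 h 12 min = 3492 min.
Regular 40 h 0 min = 2400 min at $49.00/h; overtime 18 h 12 min = 1092 min at $73.50/h.
Pay = (2400 × $49.00 + 1092 × $73.50) ÷ 60 = $3297.70.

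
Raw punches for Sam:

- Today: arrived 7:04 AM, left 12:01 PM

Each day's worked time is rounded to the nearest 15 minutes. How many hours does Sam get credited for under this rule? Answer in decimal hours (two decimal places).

5.00 hours

Today: 7:04 AM–12:01 PM = 4 h 57 min → rounds to 5 h 0 min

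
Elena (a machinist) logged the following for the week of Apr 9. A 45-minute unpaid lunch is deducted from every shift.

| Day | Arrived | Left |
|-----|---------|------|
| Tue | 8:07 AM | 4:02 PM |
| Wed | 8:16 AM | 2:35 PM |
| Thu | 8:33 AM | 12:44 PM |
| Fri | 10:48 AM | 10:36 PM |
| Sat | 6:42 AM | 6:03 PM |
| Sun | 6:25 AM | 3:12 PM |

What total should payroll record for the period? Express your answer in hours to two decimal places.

Tue: 8:07 AM–4:02 PM = 7 h 55 min; less 45 min break → 7 h 10 min
Wed: 8:16 AM–2:35 PM = 6 h 19 min; less 45 min break → 5 h 34 min
Thu: 8:33 AM–12:44 PM = 4 h 11 min; less 45 min break → 3 h 26 min
Fri: 10:48 AM–10:36 PM = 11 h 48 min; less 45 min break → 11 h 3 min
Sat: 6:42 AM–6:03 PM = 11 h 21 min; less 45 min break → 10 h 36 min
Sun: 6:25 AM–3:12 PM = 8 h 47 min; less 45 min break → 8 h 2 min
Total: 7 h 10 min + 5 h 34 min + 3 h 26 min + 11 h 3 min + 10 h 36 min + 8 h 2 min = 45 h 51 min.

45.85 hours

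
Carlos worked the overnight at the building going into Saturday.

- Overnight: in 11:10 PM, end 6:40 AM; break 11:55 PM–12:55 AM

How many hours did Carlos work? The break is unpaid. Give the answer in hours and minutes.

Overnight: 11:10 PM → midnight = 0 h 50 min; midnight → 6:40 AM = 6 h 40 min; span 7 h 30 min; less 60 min break → 6 h 30 min

6 h 30 min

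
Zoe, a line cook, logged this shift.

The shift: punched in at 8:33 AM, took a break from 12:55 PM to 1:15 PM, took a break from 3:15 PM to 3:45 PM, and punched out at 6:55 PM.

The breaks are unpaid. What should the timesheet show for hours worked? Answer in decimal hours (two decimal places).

The shift: 8:33 AM–6:55 PM = 10 h 22 min; less 50 min break → 9 h 32 min

9.53 hours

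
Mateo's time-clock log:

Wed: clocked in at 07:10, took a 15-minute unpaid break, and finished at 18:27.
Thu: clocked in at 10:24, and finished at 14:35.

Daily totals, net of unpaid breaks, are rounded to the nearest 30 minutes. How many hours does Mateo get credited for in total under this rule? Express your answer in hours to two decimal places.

15.00 hours

Wed: 07:10–18:27 = 11 h 17 min − 15 min = 11 h 2 min → rounds to 11 h 0 min
Thu: 10:24–14:35 = 4 h 11 min → rounds to 4 h 0 min
Total credited: 15 h 0 min.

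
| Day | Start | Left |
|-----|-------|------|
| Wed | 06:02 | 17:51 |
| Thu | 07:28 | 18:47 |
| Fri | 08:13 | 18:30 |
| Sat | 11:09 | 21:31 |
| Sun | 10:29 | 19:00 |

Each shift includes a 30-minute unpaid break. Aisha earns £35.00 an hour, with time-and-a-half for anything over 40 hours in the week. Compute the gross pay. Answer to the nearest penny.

£1914.50

Wed: 06:02–17:51 = 11 h 49 min; less 30 min break → 11 h 19 min
Thu: 07:28–18:47 = 11 h 19 min; less 30 min break → 10 h 49 min
Fri: 08:13–18:30 = 10 h 17 min; less 30 min break → 9 h 47 min
Sat: 11:09–21:31 = 10 h 22 min; less 30 min break → 9 h 52 min
Sun: 10:29–19:00 = 8 h 31 min; less 30 min break → 8 h 1 min
Total worked: 49 h 48 min = 2988 min.
Regular 40 h 0 min = 2400 min at £35.00/h; overtime 9 h 48 min = 588 min at £52.50/h.
Pay = (2400 × £35.00 + 588 × £52.50) ÷ 60 = £1914.50.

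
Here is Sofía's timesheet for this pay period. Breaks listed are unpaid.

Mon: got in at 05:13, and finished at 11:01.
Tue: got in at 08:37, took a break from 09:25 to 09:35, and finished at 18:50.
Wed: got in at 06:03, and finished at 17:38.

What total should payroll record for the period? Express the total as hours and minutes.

Mon: 05:13–11:01 = 5 h 48 min
Tue: 08:37–18:50 = 10 h 13 min; less 10 min break → 10 h 3 min
Wed: 06:03–17:38 = 11 h 35 min
Total: 5 h 48 min + 10 h 3 min + 11 h 35 min = 27 h 26 min.

27 h 26 min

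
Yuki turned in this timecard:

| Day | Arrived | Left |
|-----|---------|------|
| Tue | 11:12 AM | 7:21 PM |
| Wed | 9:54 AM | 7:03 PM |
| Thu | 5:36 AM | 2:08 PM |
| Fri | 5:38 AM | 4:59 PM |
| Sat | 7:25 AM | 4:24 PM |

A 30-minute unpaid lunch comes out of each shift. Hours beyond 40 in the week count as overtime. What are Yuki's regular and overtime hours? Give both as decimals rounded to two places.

Regular 40.00 hours, overtime 3.67 hours

Tue: 11:12 AM–7:21 PM = 8 h 9 min; less 30 min break → 7 h 39 min
Wed: 9:54 AM–7:03 PM = 9 h 9 min; less 30 min break → 8 h 39 min
Thu: 5:36 AM–2:08 PM = 8 h 32 min; less 30 min break → 8 h 2 min
Fri: 5:38 AM–4:59 PM = 11 h 21 min; less 30 min break → 10 h 51 min
Sat: 7:25 AM–4:24 PM = 8 h 59 min; less 30 min break → 8 h 29 min
Total worked: 43 h 40 min = 43.67 h.
Threshold 40 h → overtime 3 h 40 min, regular 40 h 0 min.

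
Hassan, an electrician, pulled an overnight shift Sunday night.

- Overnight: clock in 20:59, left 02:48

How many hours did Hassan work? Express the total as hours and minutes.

Overnight: 20:59 → midnight = 3 h 1 min; midnight → 02:48 = 2 h 48 min; span 5 h 49 min

5 h 49 min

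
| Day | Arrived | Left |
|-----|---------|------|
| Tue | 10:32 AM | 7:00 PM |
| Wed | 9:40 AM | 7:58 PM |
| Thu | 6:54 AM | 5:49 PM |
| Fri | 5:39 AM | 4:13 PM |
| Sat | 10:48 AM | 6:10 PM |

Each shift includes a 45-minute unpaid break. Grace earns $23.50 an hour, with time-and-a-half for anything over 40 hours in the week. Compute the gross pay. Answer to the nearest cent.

Tue: 10:32 AM–7:00 PM = 8 h 28 min; less 45 min break → 7 h 43 min
Wed: 9:40 AM–7:58 PM = 10 h 18 min; less 45 min break → 9 h 33 min
Thu: 6:54 AM–5:49 PM = 10 h 55 min; less 45 min break → 10 h 10 min
Fri: 5:39 AM–4:13 PM = 10 h 34 min; less 45 min break → 9 h 49 min
Sat: 10:48 AM–6:10 PM = 7 h 22 min; less 45 min break → 6 h 37 min
Total worked: 43 h 52 min = 2632 min.
Regular 40 h 0 min = 2400 min at $23.50/h; overtime 3 h 52 min = 232 min at $35.25/h.
Pay = (2400 × $23.50 + 232 × $35.25) ÷ 60 = $1076.30.

$1076.30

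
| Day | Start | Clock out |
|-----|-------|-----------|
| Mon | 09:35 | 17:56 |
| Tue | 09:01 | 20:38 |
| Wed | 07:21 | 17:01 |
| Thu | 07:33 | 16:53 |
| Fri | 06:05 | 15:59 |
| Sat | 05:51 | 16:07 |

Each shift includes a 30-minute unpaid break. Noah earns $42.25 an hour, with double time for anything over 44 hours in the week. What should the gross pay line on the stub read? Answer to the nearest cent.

Mon: 09:35–17:56 = 8 h 21 min; less 30 min break → 7 h 51 min
Tue: 09:01–20:38 = 11 h 37 min; less 30 min break → 11 h 7 min
Wed: 07:21–17:01 = 9 h 40 min; less 30 min break → 9 h 10 min
Thu: 07:33–16:53 = 9 h 20 min; less 30 min break → 8 h 50 min
Fri: 06:05–15:59 = 9 h 54 min; less 30 min break → 9 h 24 min
Sat: 05:51–16:07 = 10 h 16 min; less 30 min break → 9 h 46 min
Total worked: 56 h 8 min = 3368 min.
Regular 44 h 0 min = 2640 min at $42.25/h; overtime 12 h 8 min = 728 min at $84.50/h.
Pay = (2640 × $42.25 + 728 × $84.50) ÷ 60 = $2884.27.

$2884.27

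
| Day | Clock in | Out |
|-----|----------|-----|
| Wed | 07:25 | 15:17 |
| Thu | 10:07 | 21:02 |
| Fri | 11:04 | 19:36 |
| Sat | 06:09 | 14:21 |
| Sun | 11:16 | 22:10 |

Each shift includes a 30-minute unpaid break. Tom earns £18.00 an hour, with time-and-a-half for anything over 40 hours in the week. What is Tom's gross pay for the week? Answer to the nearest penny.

£825.75

Wed: 07:25–15:17 = 7 h 52 min; less 30 min break → 7 h 22 min
Thu: 10:07–21:02 = 10 h 55 min; less 30 min break → 10 h 25 min
Fri: 11:04–19:36 = 8 h 32 min; less 30 min break → 8 h 2 min
Sat: 06:09–14:21 = 8 h 12 min; less 30 min break → 7 h 42 min
Sun: 11:16–22:10 = 10 h 54 min; less 30 min break → 10 h 24 min
Total worked: 43 h 55 min = 2635 min.
Regular 40 h 0 min = 2400 min at £18.00/h; overtime 3 h 55 min = 235 min at £27.00/h.
Pay = (2400 × £18.00 + 235 × £27.00) ÷ 60 = £825.75.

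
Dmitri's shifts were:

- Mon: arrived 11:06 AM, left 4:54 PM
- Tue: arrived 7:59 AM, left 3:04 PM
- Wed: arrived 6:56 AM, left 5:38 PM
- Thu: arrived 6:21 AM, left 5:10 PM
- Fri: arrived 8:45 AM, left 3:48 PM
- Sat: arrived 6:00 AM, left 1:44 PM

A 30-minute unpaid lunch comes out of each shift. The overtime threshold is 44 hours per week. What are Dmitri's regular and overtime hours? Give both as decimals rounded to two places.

Regular 44.00 hours, overtime 2.18 hours

Mon: 11:06 AM–4:54 PM = 5 h 48 min; less 30 min break → 5 h 18 min
Tue: 7:59 AM–3:04 PM = 7 h 5 min; less 30 min break → 6 h 35 min
Wed: 6:56 AM–5:38 PM = 10 h 42 min; less 30 min break → 10 h 12 min
Thu: 6:21 AM–5:10 PM = 10 h 49 min; less 30 min break → 10 h 19 min
Fri: 8:45 AM–3:48 PM = 7 h 3 min; less 30 min break → 6 h 33 min
Sat: 6:00 AM–1:44 PM = 7 h 44 min; less 30 min break → 7 h 14 min
Total worked: 46 h 11 min = 46.18 h.
Threshold 44 h → overtime 2 h 11 min, regular 44 h 0 min.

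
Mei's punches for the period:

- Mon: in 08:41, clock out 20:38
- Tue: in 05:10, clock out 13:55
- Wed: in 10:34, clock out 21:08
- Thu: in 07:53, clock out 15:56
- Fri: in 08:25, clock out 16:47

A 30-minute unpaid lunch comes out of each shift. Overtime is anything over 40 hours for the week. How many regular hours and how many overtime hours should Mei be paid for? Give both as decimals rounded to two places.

Mon: 08:41–20:38 = 11 h 57 min; less 30 min break → 11 h 27 min
Tue: 05:10–13:55 = 8 h 45 min; less 30 min break → 8 h 15 min
Wed: 10:34–21:08 = 10 h 34 min; less 30 min break → 10 h 4 min
Thu: 07:53–15:56 = 8 h 3 min; less 30 min break → 7 h 33 min
Fri: 08:25–16:47 = 8 h 22 min; less 30 min break → 7 h 52 min
Total worked: 45 h 11 min = 45.18 h.
Threshold 40 h → overtime 5 h 11 min, regular 40 h 0 min.

Regular 40.00 hours, overtime 5.18 hours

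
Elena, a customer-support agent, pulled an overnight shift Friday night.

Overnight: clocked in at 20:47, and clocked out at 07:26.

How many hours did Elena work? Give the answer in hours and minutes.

Overnight: 20:47 → midnight = 3 h 13 min; midnight → 07:26 = 7 h 26 min; span 10 h 39 min

10 h 39 min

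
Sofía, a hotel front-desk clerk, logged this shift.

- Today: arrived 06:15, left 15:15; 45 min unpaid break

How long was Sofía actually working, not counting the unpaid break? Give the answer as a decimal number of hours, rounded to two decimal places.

8.25 hours

Today: 06:15–15:15 = 9 h 0 min; less 45 min break → 8 h 15 min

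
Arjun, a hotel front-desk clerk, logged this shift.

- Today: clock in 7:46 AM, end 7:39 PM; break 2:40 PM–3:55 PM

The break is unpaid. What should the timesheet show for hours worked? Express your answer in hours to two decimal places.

10.63 hours

Today: 7:46 AM–7:39 PM = 11 h 53 min; less 75 min break → 10 h 38 min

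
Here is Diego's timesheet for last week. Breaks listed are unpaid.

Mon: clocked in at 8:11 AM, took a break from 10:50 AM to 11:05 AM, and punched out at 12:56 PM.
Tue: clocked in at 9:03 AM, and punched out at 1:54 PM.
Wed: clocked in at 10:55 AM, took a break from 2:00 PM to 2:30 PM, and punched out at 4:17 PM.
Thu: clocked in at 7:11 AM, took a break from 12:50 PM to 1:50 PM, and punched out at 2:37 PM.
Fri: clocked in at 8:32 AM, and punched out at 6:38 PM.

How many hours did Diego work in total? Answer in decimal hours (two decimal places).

Mon: 8:11 AM–12:56 PM = 4 h 45 min; less 15 min break → 4 h 30 min
Tue: 9:03 AM–1:54 PM = 4 h 51 min
Wed: 10:55 AM–4:17 PM = 5 h 22 min; less 30 min break → 4 h 52 min
Thu: 7:11 AM–2:37 PM = 7 h 26 min; less 60 min break → 6 h 26 min
Fri: 8:32 AM–6:38 PM = 10 h 6 min
Total: 4 h 30 min + 4 h 51 min + 4 h 52 min + 6 h 26 min + 10 h 6 min = 30 h 45 min.

30.75 hours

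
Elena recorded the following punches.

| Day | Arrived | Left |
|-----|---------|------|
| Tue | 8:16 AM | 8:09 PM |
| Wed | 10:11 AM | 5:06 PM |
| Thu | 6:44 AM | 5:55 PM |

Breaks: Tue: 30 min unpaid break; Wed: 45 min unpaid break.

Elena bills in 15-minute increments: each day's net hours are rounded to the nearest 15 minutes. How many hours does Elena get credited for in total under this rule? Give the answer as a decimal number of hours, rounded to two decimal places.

29.00 hours

Tue: 8:16 AM–8:09 PM = 11 h 53 min − 30 min = 11 h 23 min → rounds to 11 h 30 min
Wed: 10:11 AM–5:06 PM = 6 h 55 min − 45 min = 6 h 10 min → rounds to 6 h 15 min
Thu: 6:44 AM–5:55 PM = 11 h 11 min → rounds to 11 h 15 min
Total credited: 29 h 0 min.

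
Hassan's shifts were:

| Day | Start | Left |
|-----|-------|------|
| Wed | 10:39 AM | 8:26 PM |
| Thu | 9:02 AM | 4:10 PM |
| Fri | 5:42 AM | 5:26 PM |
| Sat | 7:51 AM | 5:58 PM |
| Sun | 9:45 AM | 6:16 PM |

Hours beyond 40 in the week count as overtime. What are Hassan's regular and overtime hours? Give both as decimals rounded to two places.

Regular 40.00 hours, overtime 7.28 hours

Wed: 10:39 AM–8:26 PM = 9 h 47 min
Thu: 9:02 AM–4:10 PM = 7 h 8 min
Fri: 5:42 AM–5:26 PM = 11 h 44 min
Sat: 7:51 AM–5:58 PM = 10 h 7 min
Sun: 9:45 AM–6:16 PM = 8 h 31 min
Total worked: 47 h 17 min = 47.28 h.
Threshold 40 h → overtime 7 h 17 min, regular 40 h 0 min.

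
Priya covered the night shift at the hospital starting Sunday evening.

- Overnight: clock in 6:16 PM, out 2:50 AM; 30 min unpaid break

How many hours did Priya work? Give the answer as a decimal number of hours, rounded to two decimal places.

8.07 hours

Overnight: 6:16 PM → midnight = 5 h 44 min; midnight → 2:50 AM = 2 h 50 min; span 8 h 34 min; less 30 min break → 8 h 4 min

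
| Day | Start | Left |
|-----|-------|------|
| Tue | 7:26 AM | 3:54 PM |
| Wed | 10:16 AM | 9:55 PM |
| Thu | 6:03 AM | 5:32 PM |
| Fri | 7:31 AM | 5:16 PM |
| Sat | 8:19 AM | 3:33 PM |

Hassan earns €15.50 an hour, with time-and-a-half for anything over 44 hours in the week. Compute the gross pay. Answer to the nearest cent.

Tue: 7:26 AM–3:54 PM = 8 h 28 min
Wed: 10:16 AM–9:55 PM = 11 h 39 min
Thu: 6:03 AM–5:32 PM = 11 h 29 min
Fri: 7:31 AM–5:16 PM = 9 h 45 min
Sat: 8:19 AM–3:33 PM = 7 h 14 min
Total worked: 48 h 35 min = 2915 min.
Regular 44 h 0 min = 2640 min at €15.50/h; overtime 4 h 35 min = 275 min at €23.25/h.
Pay = (2640 × €15.50 + 275 × €23.25) ÷ 60 = €788.56.

€788.56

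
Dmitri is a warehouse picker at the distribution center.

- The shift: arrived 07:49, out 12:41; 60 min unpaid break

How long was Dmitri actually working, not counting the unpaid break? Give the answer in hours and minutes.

The shift: 07:49–12:41 = 4 h 52 min; less 60 min break → 3 h 52 min

3 h 52 min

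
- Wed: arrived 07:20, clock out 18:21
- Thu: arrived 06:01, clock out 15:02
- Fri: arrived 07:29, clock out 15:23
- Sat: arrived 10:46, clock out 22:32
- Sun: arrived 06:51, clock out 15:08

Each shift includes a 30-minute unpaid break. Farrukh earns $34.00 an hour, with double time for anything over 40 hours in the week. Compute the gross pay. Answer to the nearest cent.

Wed: 07:20–18:21 = 11 h 1 min; less 30 min break → 10 h 31 min
Thu: 06:01–15:02 = 9 h 1 min; less 30 min break → 8 h 31 min
Fri: 07:29–15:23 = 7 h 54 min; less 30 min break → 7 h 24 min
Sat: 10:46–22:32 = 11 h 46 min; less 30 min break → 11 h 16 min
Sun: 06:51–15:08 = 8 h 17 min; less 30 min break → 7 h 47 min
Total worked: 45 h 29 min = 2729 min.
Regular 40 h 0 min = 2400 min at $34.00/h; overtime 5 h 29 min = 329 min at $68.00/h.
Pay = (2400 × $34.00 + 329 × $68.00) ÷ 60 = $1732.87.

$1732.87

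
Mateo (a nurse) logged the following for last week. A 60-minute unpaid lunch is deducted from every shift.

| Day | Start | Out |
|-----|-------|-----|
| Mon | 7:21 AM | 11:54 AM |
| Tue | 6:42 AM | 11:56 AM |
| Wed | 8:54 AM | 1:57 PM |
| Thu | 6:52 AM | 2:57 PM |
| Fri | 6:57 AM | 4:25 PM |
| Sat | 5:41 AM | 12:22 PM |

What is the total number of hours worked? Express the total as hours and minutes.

Mon: 7:21 AM–11:54 AM = 4 h 33 min; less 60 min break → 3 h 33 min
Tue: 6:42 AM–11:56 AM = 5 h 14 min; less 60 min break → 4 h 14 min
Wed: 8:54 AM–1:57 PM = 5 h 3 min; less 60 min break → 4 h 3 min
Thu: 6:52 AM–2:57 PM = 8 h 5 min; less 60 min break → 7 h 5 min
Fri: 6:57 AM–4:25 PM = 9 h 28 min; less 60 min break → 8 h 28 min
Sat: 5:41 AM–12:22 PM = 6 h 41 min; less 60 min break → 5 h 41 min
Total: 3 h 33 min + 4 h 14 min + 4 h 3 min + 7 h 5 min + 8 h 28 min + 5 h 41 min = 33 h 4 min.

33 h 4 min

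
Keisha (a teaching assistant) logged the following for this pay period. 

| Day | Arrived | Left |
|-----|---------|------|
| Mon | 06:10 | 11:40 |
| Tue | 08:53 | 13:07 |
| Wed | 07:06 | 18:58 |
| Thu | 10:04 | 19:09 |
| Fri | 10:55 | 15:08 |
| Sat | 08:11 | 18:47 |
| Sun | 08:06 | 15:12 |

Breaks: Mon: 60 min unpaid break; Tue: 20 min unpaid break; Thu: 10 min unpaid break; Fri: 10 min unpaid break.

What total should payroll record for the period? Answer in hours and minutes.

50 h 56 min

Mon: 06:10–11:40 = 5 h 30 min; less 60 min break → 4 h 30 min
Tue: 08:53–13:07 = 4 h 14 min; less 20 min break → 3 h 54 min
Wed: 07:06–18:58 = 11 h 52 min
Thu: 10:04–19:09 = 9 h 5 min; less 10 min break → 8 h 55 min
Fri: 10:55–15:08 = 4 h 13 min; less 10 min break → 4 h 3 min
Sat: 08:11–18:47 = 10 h 36 min
Sun: 08:06–15:12 = 7 h 6 min
Total: 4 h 30 min + 3 h 54 min + 11 h 52 min + 8 h 55 min + 4 h 3 min + 10 h 36 min + 7 h 6 min = 50 h 56 min.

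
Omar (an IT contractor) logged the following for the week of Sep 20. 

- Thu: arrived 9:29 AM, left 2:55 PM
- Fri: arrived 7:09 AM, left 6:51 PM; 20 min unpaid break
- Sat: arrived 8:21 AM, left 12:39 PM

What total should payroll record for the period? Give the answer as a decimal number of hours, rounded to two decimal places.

Thu: 9:29 AM–2:55 PM = 5 h 26 min
Fri: 7:09 AM–6:51 PM = 11 h 42 min; less 20 min break → 11 h 22 min
Sat: 8:21 AM–12:39 PM = 4 h 18 min
Total: 5 h 26 min + 11 h 22 min + 4 h 18 min = 21 h 6 min.

21.10 hours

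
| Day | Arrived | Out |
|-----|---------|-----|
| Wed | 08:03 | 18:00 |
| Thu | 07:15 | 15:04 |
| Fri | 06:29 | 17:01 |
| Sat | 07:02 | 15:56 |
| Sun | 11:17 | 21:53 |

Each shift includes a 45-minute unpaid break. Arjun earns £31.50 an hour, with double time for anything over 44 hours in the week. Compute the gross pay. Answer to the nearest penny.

Wed: 08:03–18:00 = 9 h 57 min; less 45 min break → 9 h 12 min
Thu: 07:15–15:04 = 7 h 49 min; less 45 min break → 7 h 4 min
Fri: 06:29–17:01 = 10 h 32 min; less 45 min break → 9 h 47 min
Sat: 07:02–15:56 = 8 h 54 min; less 45 min break → 8 h 9 min
Sun: 11:17–21:53 = 10 h 36 min; less 45 min break → 9 h 51 min
Total worked: 44 h 3 min = 2643 min.
Regular 44 h 0 min = 2640 min at £31.50/h; overtime 0 h 3 min = 3 min at £63.00/h.
Pay = (2640 × £31.50 + 3 × £63.00) ÷ 60 = £1389.15.

£1389.15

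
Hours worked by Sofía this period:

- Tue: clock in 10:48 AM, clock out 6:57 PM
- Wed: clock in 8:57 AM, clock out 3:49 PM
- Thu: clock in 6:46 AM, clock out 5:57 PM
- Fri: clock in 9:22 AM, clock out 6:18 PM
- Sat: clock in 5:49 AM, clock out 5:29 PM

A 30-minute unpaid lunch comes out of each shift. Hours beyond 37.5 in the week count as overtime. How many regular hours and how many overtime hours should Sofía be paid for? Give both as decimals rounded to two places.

Regular 37.50 hours, overtime 6.80 hours

Tue: 10:48 AM–6:57 PM = 8 h 9 min; less 30 min break → 7 h 39 min
Wed: 8:57 AM–3:49 PM = 6 h 52 min; less 30 min break → 6 h 22 min
Thu: 6:46 AM–5:57 PM = 11 h 11 min; less 30 min break → 10 h 41 min
Fri: 9:22 AM–6:18 PM = 8 h 56 min; less 30 min break → 8 h 26 min
Sat: 5:49 AM–5:29 PM = 11 h 40 min; less 30 min break → 11 h 10 min
Total worked: 44 h 18 min = 44.30 h.
Threshold 37.5 h → overtime 6 h 48 min, regular 37 h 30 min.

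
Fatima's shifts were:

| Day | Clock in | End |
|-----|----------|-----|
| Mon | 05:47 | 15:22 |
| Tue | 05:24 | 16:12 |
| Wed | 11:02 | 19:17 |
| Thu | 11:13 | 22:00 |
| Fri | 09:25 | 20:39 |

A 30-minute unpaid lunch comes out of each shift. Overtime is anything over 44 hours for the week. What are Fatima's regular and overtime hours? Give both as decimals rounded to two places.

Regular 44.00 hours, overtime 4.15 hours

Mon: 05:47–15:22 = 9 h 35 min; less 30 min break → 9 h 5 min
Tue: 05:24–16:12 = 10 h 48 min; less 30 min break → 10 h 18 min
Wed: 11:02–19:17 = 8 h 15 min; less 30 min break → 7 h 45 min
Thu: 11:13–22:00 = 10 h 47 min; less 30 min break → 10 h 17 min
Fri: 09:25–20:39 = 11 h 14 min; less 30 min break → 10 h 44 min
Total worked: 48 h 9 min = 48.15 h.
Threshold 44 h → overtime 4 h 9 min, regular 44 h 0 min.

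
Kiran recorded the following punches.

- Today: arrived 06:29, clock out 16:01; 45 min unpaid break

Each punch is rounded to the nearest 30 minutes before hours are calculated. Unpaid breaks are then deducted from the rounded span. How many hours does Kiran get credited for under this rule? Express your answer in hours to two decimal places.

8.75 hours

Today: in 06:29→06:30, out 16:01→16:00; 9 h 30 min − 45 min = 8 h 45 min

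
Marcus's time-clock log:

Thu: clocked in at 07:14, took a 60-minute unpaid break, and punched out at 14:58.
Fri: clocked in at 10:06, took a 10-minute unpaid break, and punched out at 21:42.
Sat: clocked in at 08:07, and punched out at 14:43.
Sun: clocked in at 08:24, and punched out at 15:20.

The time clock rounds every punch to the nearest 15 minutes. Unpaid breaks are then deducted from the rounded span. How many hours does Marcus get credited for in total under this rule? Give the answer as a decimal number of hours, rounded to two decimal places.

Thu: in 07:14→07:15, out 14:58→15:00; 7 h 45 min − 60 min = 6 h 45 min
Fri: in 10:06→10:00, out 21:42→21:45; 11 h 45 min − 10 min = 11 h 35 min
Sat: in 08:07→08:00, out 14:43→14:45; 6 h 45 min
Sun: in 08:24→08:30, out 15:20→15:15; 6 h 45 min
Total credited: 31 h 50 min.

31.83 hours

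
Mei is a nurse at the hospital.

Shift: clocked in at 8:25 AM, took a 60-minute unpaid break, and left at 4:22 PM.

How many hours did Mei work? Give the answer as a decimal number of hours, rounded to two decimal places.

6.95 hours

Shift: 8:25 AM–4:22 PM = 7 h 57 min; less 60 min break → 6 h 57 min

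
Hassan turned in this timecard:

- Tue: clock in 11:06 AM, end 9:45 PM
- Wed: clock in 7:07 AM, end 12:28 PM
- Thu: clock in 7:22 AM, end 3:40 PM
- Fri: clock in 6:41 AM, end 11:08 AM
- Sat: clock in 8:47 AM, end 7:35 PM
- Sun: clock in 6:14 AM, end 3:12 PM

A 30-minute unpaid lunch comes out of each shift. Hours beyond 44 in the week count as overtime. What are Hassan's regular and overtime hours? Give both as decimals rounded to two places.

Tue: 11:06 AM–9:45 PM = 10 h 39 min; less 30 min break → 10 h 9 min
Wed: 7:07 AM–12:28 PM = 5 h 21 min; less 30 min break → 4 h 51 min
Thu: 7:22 AM–3:40 PM = 8 h 18 min; less 30 min break → 7 h 48 min
Fri: 6:41 AM–11:08 AM = 4 h 27 min; less 30 min break → 3 h 57 min
Sat: 8:47 AM–7:35 PM = 10 h 48 min; less 30 min break → 10 h 18 min
Sun: 6:14 AM–3:12 PM = 8 h 58 min; less 30 min break → 8 h 28 min
Total worked: 45 h 31 min = 45.52 h.
Threshold 44 h → overtime 1 h 31 min, regular 44 h 0 min.

Regular 44.00 hours, overtime 1.52 hours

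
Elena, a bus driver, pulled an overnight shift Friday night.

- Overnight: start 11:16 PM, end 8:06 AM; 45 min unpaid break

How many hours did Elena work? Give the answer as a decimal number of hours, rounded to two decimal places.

Overnight: 11:16 PM → midnight = 0 h 44 min; midnight → 8:06 AM = 8 h 6 min; span 8 h 50 min; less 45 min break → 8 h 5 min

8.08 hours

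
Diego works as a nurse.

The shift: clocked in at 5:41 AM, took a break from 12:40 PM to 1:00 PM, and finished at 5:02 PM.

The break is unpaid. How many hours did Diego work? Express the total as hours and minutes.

11 h 1 min

The shift: 5:41 AM–5:02 PM = 11 h 21 min; less 20 min break → 11 h 1 min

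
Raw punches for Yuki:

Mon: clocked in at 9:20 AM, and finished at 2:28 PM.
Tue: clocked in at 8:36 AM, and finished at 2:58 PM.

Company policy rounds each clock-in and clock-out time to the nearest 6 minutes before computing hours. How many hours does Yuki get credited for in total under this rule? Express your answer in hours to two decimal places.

Mon: in 9:20 AM→9:18 AM, out 2:28 PM→2:30 PM; 5 h 12 min
Tue: in 8:36 AM→8:36 AM, out 2:58 PM→3:00 PM; 6 h 24 min
Total credited: 11 h 36 min.

11.60 hours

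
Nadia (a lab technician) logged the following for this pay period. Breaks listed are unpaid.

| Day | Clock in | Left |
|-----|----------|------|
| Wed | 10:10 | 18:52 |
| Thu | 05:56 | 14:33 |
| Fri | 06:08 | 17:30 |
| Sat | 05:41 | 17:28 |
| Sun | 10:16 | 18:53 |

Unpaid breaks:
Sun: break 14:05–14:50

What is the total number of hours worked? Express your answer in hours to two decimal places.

48.33 hours

Wed: 10:10–18:52 = 8 h 42 min
Thu: 05:56–14:33 = 8 h 37 min
Fri: 06:08–17:30 = 11 h 22 min
Sat: 05:41–17:28 = 11 h 47 min
Sun: 10:16–18:53 = 8 h 37 min; less 45 min break → 7 h 52 min
Total: 8 h 42 min + 8 h 37 min + 11 h 22 min + 11 h 47 min + 7 h 52 min = 48 h 20 min.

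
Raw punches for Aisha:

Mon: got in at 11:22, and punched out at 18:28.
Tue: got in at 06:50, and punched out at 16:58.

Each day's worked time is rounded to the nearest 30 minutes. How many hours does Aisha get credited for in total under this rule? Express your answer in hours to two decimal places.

17.00 hours

Mon: 11:22–18:28 = 7 h 6 min → rounds to 7 h 0 min
Tue: 06:50–16:58 = 10 h 8 min → rounds to 10 h 0 min
Total credited: 17 h 0 min.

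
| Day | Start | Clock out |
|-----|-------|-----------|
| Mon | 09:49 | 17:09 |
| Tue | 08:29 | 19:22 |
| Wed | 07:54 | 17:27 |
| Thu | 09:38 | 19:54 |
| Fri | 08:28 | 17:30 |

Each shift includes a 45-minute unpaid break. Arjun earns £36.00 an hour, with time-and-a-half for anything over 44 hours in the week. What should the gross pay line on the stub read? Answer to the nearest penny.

£1559.40

Mon: 09:49–17:09 = 7 h 20 min; less 45 min break → 6 h 35 min
Tue: 08:29–19:22 = 10 h 53 min; less 45 min break → 10 h 8 min
Wed: 07:54–17:27 = 9 h 33 min; less 45 min break → 8 h 48 min
Thu: 09:38–19:54 = 10 h 16 min; less 45 min break → 9 h 31 min
Fri: 08:28–17:30 = 9 h 2 min; less 45 min break → 8 h 17 min
Total worked: 43 h 19 min = 2599 min.
Regular 43 h 19 min = 2599 min at £36.00/h; overtime 0 h 0 min = 0 min at £54.00/h.
Pay = (2599 × £36.00 + 0 × £54.00) ÷ 60 = £1559.40.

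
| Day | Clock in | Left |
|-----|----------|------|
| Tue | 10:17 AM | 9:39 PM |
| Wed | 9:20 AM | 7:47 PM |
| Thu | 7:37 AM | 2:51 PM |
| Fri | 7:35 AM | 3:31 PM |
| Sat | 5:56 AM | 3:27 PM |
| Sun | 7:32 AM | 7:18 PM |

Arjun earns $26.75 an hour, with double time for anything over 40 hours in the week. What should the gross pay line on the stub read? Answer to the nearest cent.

Tue: 10:17 AM–9:39 PM = 11 h 22 min
Wed: 9:20 AM–7:47 PM = 10 h 27 min
Thu: 7:37 AM–2:51 PM = 7 h 14 min
Fri: 7:35 AM–3:31 PM = 7 h 56 min
Sat: 5:56 AM–3:27 PM = 9 h 31 min
Sun: 7:32 AM–7:18 PM = 11 h 46 min
Total worked: 58 h 16 min = 3496 min.
Regular 40 h 0 min = 2400 min at $26.75/h; overtime 18 h 16 min = 1096 min at $53.50/h.
Pay = (2400 × $26.75 + 1096 × $53.50) ÷ 60 = $2047.27.

$2047.27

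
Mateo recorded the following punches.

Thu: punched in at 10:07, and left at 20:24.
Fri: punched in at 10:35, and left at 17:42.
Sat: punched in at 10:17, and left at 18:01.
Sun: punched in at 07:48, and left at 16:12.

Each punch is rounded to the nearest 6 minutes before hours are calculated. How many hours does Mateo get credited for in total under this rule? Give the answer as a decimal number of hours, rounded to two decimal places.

Thu: in 10:07→10:06, out 20:24→20:24; 10 h 18 min
Fri: in 10:35→10:36, out 17:42→17:42; 7 h 6 min
Sat: in 10:17→10:18, out 18:01→18:00; 7 h 42 min
Sun: in 07:48→07:48, out 16:12→16:12; 8 h 24 min
Total credited: 33 h 30 min.

33.50 hours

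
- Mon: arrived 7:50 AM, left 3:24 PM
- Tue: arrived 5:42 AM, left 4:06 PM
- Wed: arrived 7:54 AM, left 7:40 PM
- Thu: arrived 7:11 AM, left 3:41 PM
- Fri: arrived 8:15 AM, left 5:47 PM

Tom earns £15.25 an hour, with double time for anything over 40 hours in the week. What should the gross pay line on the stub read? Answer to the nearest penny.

Mon: 7:50 AM–3:24 PM = 7 h 34 min
Tue: 5:42 AM–4:06 PM = 10 h 24 min
Wed: 7:54 AM–7:40 PM = 11 h 46 min
Thu: 7:11 AM–3:41 PM = 8 h 30 min
Fri: 8:15 AM–5:47 PM = 9 h 32 min
Total worked: 47 h 46 min = 2866 min.
Regular 40 h 0 min = 2400 min at £15.25/h; overtime 7 h 46 min = 466 min at £30.50/h.
Pay = (2400 × £15.25 + 466 × £30.50) ÷ 60 = £846.88.

£846.88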